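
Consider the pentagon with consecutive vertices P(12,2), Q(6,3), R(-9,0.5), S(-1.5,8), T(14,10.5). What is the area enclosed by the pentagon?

Apply the shoelace formula: 2A = Σ (x_i·y_{i+1} − x_{i+1}·y_i), indices taken mod 5.
P→Q: (12)(3) − (6)(2) = 24
Q→R: (6)(0.5) − (-9)(3) = 30
R→S: (-9)(8) − (-1.5)(0.5) = -71.25
S→T: (-1.5)(10.5) − (14)(8) = -127.75
T→P: (14)(2) − (12)(10.5) = -98
Σ = -243
Area = |Σ|/2 = 121.5.

121.5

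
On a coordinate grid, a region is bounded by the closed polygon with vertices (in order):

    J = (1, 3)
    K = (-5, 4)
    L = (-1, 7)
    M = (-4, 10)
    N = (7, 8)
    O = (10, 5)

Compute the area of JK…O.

58

Apply Gauss's area formula: 2A = Σ (x_i·y_{i+1} − x_{i+1}·y_i), indices taken mod 6.
J→K: (1)(4) − (-5)(3) = 19
K→L: (-5)(7) − (-1)(4) = -31
L→M: (-1)(10) − (-4)(7) = 18
M→N: (-4)(8) − (7)(10) = -102
N→O: (7)(5) − (10)(8) = -45
O→J: (10)(3) − (1)(5) = 25
Σ = -116
Area = |Σ|/2 = 58.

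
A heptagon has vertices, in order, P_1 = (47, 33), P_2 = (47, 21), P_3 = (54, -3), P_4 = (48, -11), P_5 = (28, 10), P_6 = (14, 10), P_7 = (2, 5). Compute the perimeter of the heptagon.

156

|P_1P_2| = √((0)² + (-12)²) = √144 = 12
|P_2P_3| = √((7)² + (-24)²) = √625 = 25
|P_3P_4| = √((-6)² + (-8)²) = √100 = 10
|P_4P_5| = √((-20)² + (21)²) = √841 = 29
|P_5P_6| = √((-14)² + (0)²) = √196 = 14
|P_6P_7| = √((-12)² + (-5)²) = √169 = 13
|P_7P_1| = √((45)² + (28)²) = √2809 = 53
Perimeter = 12 + 25 + 10 + 29 + 14 + 13 + 53 = 156.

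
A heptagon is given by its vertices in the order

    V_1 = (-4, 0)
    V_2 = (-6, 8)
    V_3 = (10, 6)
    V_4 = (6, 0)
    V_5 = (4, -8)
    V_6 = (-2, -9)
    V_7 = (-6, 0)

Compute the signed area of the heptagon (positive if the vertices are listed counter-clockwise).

Apply Gauss's area formula: 2A = Σ (x_i·y_{i+1} − x_{i+1}·y_i), indices taken mod 7.
Σ = (-32) + (-116) + (-36) + (-48) + (-52) + (-54) + (0) = -338
Signed area = Σ/2 = -169 (negative ⇒ clockwise traversal).

-169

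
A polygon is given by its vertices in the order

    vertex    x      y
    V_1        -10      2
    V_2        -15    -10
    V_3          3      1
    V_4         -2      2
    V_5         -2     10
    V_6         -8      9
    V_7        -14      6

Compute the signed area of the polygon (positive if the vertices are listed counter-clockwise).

Apply the shoelace formula: 2A = Σ (x_i·y_{i+1} − x_{i+1}·y_i), indices taken mod 7.
V_1→V_2: (-10)(-10) − (-15)(2) = 130
V_2→V_3: (-15)(1) − (3)(-10) = 15
V_3→V_4: (3)(2) − (-2)(1) = 8
V_4→V_5: (-2)(10) − (-2)(2) = -16
V_5→V_6: (-2)(9) − (-8)(10) = 62
V_6→V_7: (-8)(6) − (-14)(9) = 78
V_7→V_1: (-14)(2) − (-10)(6) = 32
Σ = 309
Signed area = Σ/2 = 154.5 (positive ⇒ counter-clockwise traversal).

154.5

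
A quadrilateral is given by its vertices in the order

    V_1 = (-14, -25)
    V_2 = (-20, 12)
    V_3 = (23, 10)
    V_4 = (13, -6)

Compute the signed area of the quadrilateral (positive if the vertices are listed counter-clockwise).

Σ = (-668) + (-476) + (-268) + (-409) = -1821
Signed area = Σ/2 = -910.5 (negative ⇒ clockwise traversal).

-910.5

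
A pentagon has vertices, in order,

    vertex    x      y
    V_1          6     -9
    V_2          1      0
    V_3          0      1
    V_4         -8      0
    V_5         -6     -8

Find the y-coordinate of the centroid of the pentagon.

Apply the surveyor's formula. First the cross-terms c_i = x_i·y_{i+1} − x_{i+1}·y_i:
  9, 1, 8, 64, 102  ⇒  2A = 184, A = 92.
Then Σ (y_i + y_{i+1})·c_i = -2318, so ȳ = -2318 / (6·92) = -1159/276.

-1159/276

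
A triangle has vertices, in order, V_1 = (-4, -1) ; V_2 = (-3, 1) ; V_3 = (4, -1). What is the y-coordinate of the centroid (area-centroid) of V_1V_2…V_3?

Apply Gauss's area formula. First the cross-terms c_i = x_i·y_{i+1} − x_{i+1}·y_i:
  -7, -1, -8  ⇒  2A = -16, A = -8.
Then Σ (y_i + y_{i+1})·c_i = 16, so ȳ = 16 / (6·(-8)) = -1/3.

-1/3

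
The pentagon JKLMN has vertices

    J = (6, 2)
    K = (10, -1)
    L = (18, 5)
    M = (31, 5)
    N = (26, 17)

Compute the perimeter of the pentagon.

|JK| = √((4)² + (-3)²) = √25 = 5
|KL| = √((8)² + (6)²) = √100 = 10
|LM| = √((13)² + (0)²) = √169 = 13
|MN| = √((-5)² + (12)²) = √169 = 13
|NJ| = √((-20)² + (-15)²) = √625 = 25
Perimeter = 5 + 10 + 13 + 13 + 25 = 66.

66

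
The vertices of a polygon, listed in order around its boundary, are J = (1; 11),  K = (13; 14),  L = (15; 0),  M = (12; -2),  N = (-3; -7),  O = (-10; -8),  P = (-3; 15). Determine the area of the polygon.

363.5

Apply the surveyor's formula: 2A = Σ (x_i·y_{i+1} − x_{i+1}·y_i), indices taken mod 7.
J→K: (1)(14) − (13)(11) = -129
K→L: (13)(0) − (15)(14) = -210
L→M: (15)(-2) − (12)(0) = -30
M→N: (12)(-7) − (-3)(-2) = -90
N→O: (-3)(-8) − (-10)(-7) = -46
O→P: (-10)(15) − (-3)(-8) = -174
P→J: (-3)(11) − (1)(15) = -48
Σ = -727
Area = |Σ|/2 = 363.5.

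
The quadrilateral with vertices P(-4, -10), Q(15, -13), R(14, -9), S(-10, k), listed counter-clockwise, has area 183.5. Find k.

6

The doubled signed area Σ (x_i y_{i+1} − x_{i+1} y_i) is linear in k.
With k=0 it equals 259; the coefficient of k is 18 (from the two edges through S).
So 18·k + 259 = 2·183.5 = 367 ⇒ k = 6.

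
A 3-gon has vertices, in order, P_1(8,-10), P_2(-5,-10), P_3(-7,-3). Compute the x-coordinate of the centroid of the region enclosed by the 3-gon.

-4/3

Apply the shoelace (surveyor's) formula. First the cross-terms c_i = x_i·y_{i+1} − x_{i+1}·y_i:
  -130, -55, 94  ⇒  2A = -91, A = -45.5.
Then Σ (x_i + x_{i+1})·c_i = 364, so x̄ = 364 / (6·(-45.5)) = -4/3.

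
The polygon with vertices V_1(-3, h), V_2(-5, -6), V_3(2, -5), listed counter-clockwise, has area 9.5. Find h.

-3

Write out the shoelace sum; only the two edges meeting at V_1 involve h:
2·Area = [(2·h − (-3)·(-5)) + ((-3)·(-6) − (-5)·h)] + 37
       = 7·h + 40 = 19
⇒ h = -3.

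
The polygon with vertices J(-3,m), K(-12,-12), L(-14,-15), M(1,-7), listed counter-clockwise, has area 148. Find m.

Write out the shoelace sum; only the two edges meeting at J involve m:
2·Area = [(1·m − (-3)·(-7)) + ((-3)·(-12) − (-12)·m)] + 125
       = 13·m + 140 = 296
⇒ m = 12.

12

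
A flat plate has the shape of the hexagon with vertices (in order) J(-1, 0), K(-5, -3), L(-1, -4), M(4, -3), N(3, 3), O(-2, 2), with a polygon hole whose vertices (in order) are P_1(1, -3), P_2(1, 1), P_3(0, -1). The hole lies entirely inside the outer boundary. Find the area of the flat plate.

35

Outer boundary:
J→K: (-1)(-3) − (-5)(0) = 3
K→L: (-5)(-4) − (-1)(-3) = 17
L→M: (-1)(-3) − (4)(-4) = 19
M→N: (4)(3) − (3)(-3) = 21
N→O: (3)(2) − (-2)(3) = 12
O→J: (-2)(0) − (-1)(2) = 2
Σ = 74
Area = |Σ|/2 = 37.
Hole:
Apply Gauss's area formula: 2A = Σ (x_i·y_{i+1} − x_{i+1}·y_i), indices taken mod 3.
Σ = (4) + (-1) + (1) = 4
Area = |Σ|/2 = 2.
Net area = 37 − 2 = 35.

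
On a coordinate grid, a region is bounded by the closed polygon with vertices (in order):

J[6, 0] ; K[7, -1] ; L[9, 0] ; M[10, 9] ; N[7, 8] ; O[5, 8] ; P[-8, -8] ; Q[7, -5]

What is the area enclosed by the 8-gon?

Apply the shoelace formula: 2A = Σ (x_i·y_{i+1} − x_{i+1}·y_i), indices taken mod 8.
Σ = (-6) + (9) + (81) + (17) + (16) + (24) + (96) + (30) = 267
Area = |Σ|/2 = 133.5.

133.5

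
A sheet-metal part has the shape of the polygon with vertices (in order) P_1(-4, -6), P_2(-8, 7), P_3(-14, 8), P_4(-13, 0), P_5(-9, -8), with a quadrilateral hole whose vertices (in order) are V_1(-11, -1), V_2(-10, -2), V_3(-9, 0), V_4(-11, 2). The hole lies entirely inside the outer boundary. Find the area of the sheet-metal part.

Outer boundary:
Apply the shoelace (surveyor's) formula: 2A = Σ (x_i·y_{i+1} − x_{i+1}·y_i), indices taken mod 5.
Σ = (-76) + (34) + (104) + (104) + (22) = 188
Area = |Σ|/2 = 94.
Hole:
Apply the shoelace (surveyor's) formula: 2A = Σ (x_i·y_{i+1} − x_{i+1}·y_i), indices taken mod 4.
Cross-terms: 12, -18, -18, 33  ⇒  Σ = 9
Area = |Σ|/2 = 4.5.
Net area = 94 − 4.5 = 89.5.

89.5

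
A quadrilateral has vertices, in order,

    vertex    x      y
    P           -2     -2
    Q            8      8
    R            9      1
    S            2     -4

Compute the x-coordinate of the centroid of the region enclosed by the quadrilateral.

251/57

Apply the surveyor's formula. First the cross-terms c_i = x_i·y_{i+1} − x_{i+1}·y_i:
  0, -64, -38, -12  ⇒  2A = -114, A = -57.
Then Σ (x_i + x_{i+1})·c_i = -1506, so x̄ = -1506 / (6·(-57)) = 251/57.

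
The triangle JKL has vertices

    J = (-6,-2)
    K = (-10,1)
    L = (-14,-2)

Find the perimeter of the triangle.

18

|JK| = √((-4)² + (3)²) = √25 = 5
|KL| = √((-4)² + (-3)²) = √25 = 5
|LJ| = √((8)² + (0)²) = √64 = 8
Perimeter = 5 + 5 + 8 = 18.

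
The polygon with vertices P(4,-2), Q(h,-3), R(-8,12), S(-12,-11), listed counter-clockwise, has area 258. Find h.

The doubled signed area Σ (x_i y_{i+1} − x_{i+1} y_i) is linear in h.
With h=0 it equals 264; the coefficient of h is 14 (from the two edges through Q).
So 14·h + 264 = 2·258 = 516 ⇒ h = 18.

18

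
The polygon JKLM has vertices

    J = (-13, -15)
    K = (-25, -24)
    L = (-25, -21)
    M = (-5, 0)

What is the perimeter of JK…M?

|JK| = √((-12)² + (-9)²) = √225 = 15
|KL| = √((0)² + (3)²) = √9 = 3
|LM| = √((20)² + (21)²) = √841 = 29
|MJ| = √((-8)² + (-15)²) = √289 = 17
Perimeter = 15 + 3 + 29 + 17 = 64.

64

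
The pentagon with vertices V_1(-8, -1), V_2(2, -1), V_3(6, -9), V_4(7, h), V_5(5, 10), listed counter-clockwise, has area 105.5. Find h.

5

Write out the shoelace sum; only the two edges meeting at V_4 involve h:
2·Area = [(6·h − 7·(-9)) + (7·10 − 5·h)] + 73
       = 1·h + 206 = 211
⇒ h = 5.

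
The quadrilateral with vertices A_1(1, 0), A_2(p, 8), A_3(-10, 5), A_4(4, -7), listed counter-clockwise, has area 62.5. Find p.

Write out the shoelace sum; only the two edges meeting at A_2 involve p:
2·Area = [(1·8 − p·0) + (p·5 − (-10)·8)] + 57
       = 5·p + 145 = 125
⇒ p = -4.

-4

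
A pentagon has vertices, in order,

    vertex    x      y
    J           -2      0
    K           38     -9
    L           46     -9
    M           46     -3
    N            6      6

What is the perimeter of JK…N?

106

|JK| = √((40)² + (-9)²) = √1681 = 41
|KL| = √((8)² + (0)²) = √64 = 8
|LM| = √((0)² + (6)²) = √36 = 6
|MN| = √((-40)² + (9)²) = √1681 = 41
|NJ| = √((-8)² + (-6)²) = √100 = 10
Perimeter = 41 + 8 + 6 + 41 + 10 = 106.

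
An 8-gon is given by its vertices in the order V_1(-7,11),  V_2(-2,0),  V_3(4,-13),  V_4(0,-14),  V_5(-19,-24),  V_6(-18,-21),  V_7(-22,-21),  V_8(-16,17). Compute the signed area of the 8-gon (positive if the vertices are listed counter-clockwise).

Apply the shoelace formula: 2A = Σ (x_i·y_{i+1} − x_{i+1}·y_i), indices taken mod 8.
Cross-terms: 22, 26, -56, -266, -33, -84, -710, -57  ⇒  Σ = -1158
Signed area = Σ/2 = -579 (negative ⇒ clockwise traversal).

-579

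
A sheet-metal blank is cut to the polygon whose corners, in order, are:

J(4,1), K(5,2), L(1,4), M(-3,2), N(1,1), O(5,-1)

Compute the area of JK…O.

16.5

Cross-terms: 3, 18, 14, -5, -6, 9  ⇒  Σ = 33
Area = |Σ|/2 = 16.5.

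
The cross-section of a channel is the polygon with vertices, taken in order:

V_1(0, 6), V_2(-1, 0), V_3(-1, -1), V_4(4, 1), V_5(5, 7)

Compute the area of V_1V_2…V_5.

31.5

Apply the shoelace (surveyor's) formula: 2A = Σ (x_i·y_{i+1} − x_{i+1}·y_i), indices taken mod 5.
Σ = (6) + (1) + (3) + (23) + (30) = 63
Area = |Σ|/2 = 31.5.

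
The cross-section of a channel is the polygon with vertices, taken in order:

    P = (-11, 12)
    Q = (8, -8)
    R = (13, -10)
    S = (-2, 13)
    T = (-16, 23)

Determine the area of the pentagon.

Cross-terms: -8, 24, 149, 162, 61  ⇒  Σ = 388
Area = |Σ|/2 = 194.

194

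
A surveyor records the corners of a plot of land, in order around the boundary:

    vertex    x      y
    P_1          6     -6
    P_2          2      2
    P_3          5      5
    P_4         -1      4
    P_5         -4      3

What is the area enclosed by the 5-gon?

Apply the shoelace formula: 2A = Σ (x_i·y_{i+1} − x_{i+1}·y_i), indices taken mod 5.
P_1→P_2: (6)(2) − (2)(-6) = 24
P_2→P_3: (2)(5) − (5)(2) = 0
P_3→P_4: (5)(4) − (-1)(5) = 25
P_4→P_5: (-1)(3) − (-4)(4) = 13
P_5→P_1: (-4)(-6) − (6)(3) = 6
Σ = 68
Area = |Σ|/2 = 34.

34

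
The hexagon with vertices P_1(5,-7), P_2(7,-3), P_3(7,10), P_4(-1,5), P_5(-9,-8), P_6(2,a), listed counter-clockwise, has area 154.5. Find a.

-6

The doubled signed area Σ (x_i y_{i+1} − x_{i+1} y_i) is linear in a.
With a=0 it equals 225; the coefficient of a is -14 (from the two edges through P_6).
So -14·a + 225 = 2·154.5 = 309 ⇒ a = -6.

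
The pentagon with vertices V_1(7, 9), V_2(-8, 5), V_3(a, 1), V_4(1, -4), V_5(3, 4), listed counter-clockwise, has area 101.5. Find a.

-10

Write out the shoelace sum; only the two edges meeting at V_3 involve a:
2·Area = [((-8)·1 − a·5) + (a·(-4) − 1·1)] + 122
       = -9·a + 113 = 203
⇒ a = -10.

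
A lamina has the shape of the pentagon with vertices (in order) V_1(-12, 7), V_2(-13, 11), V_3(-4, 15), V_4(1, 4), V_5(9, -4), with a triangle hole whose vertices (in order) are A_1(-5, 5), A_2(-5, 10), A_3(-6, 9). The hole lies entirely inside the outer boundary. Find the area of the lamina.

121.5

Outer boundary:
Apply the shoelace formula: 2A = Σ (x_i·y_{i+1} − x_{i+1}·y_i), indices taken mod 5.
Cross-terms: -41, -151, -31, -40, 15  ⇒  Σ = -248
Area = |Σ|/2 = 124.
Hole:
Apply the shoelace (surveyor's) formula: 2A = Σ (x_i·y_{i+1} − x_{i+1}·y_i), indices taken mod 3.
Σ = (-25) + (15) + (15) = 5
Area = |Σ|/2 = 2.5.
Net area = 124 − 2.5 = 121.5.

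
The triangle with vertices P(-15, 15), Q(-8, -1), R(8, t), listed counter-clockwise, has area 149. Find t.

The doubled signed area Σ (x_i y_{i+1} − x_{i+1} y_i) is linear in t.
With t=0 it equals 263; the coefficient of t is 7 (from the two edges through R).
So 7·t + 263 = 2·149 = 298 ⇒ t = 5.

5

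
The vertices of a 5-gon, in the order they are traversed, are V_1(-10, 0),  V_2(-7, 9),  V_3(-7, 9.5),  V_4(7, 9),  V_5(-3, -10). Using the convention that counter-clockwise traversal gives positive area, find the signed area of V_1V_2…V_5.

V_1→V_2: (-10)(9) − (-7)(0) = -90
V_2→V_3: (-7)(9.5) − (-7)(9) = -3.5
V_3→V_4: (-7)(9) − (7)(9.5) = -129.5
V_4→V_5: (7)(-10) − (-3)(9) = -43
V_5→V_1: (-3)(0) − (-10)(-10) = -100
Σ = -366
Signed area = Σ/2 = -183 (negative ⇒ clockwise traversal).

-183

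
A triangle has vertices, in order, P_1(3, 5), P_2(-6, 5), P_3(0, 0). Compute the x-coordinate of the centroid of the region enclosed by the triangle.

-1

Apply the shoelace (surveyor's) formula. First the cross-terms c_i = x_i·y_{i+1} − x_{i+1}·y_i:
  45, 0, 0  ⇒  2A = 45, A = 22.5.
Then Σ (x_i + x_{i+1})·c_i = -135, so x̄ = -135 / (6·22.5) = -1.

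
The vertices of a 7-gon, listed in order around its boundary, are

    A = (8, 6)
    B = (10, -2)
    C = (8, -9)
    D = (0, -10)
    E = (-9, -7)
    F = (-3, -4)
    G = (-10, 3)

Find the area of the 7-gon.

219

Apply Gauss's area formula: 2A = Σ (x_i·y_{i+1} − x_{i+1}·y_i), indices taken mod 7.
Σ = (-76) + (-74) + (-80) + (-90) + (15) + (-49) + (-84) = -438
Area = |Σ|/2 = 219.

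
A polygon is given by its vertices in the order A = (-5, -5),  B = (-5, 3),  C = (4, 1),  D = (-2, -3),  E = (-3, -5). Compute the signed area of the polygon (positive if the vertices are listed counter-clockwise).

A→B: (-5)(3) − (-5)(-5) = -40
B→C: (-5)(1) − (4)(3) = -17
C→D: (4)(-3) − (-2)(1) = -10
D→E: (-2)(-5) − (-3)(-3) = 1
E→A: (-3)(-5) − (-5)(-5) = -10
Σ = -76
Signed area = Σ/2 = -38 (negative ⇒ clockwise traversal).

-38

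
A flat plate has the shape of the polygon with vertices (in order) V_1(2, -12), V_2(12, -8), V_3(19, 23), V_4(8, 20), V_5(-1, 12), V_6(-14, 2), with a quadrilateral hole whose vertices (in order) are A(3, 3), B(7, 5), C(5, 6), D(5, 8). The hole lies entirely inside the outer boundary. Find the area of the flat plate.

593

Outer boundary:
Σ = (128) + (428) + (196) + (116) + (166) + (164) = 1198
Area = |Σ|/2 = 599.
Hole:
Apply the surveyor's formula: 2A = Σ (x_i·y_{i+1} − x_{i+1}·y_i), indices taken mod 4.
Cross-terms: -6, 17, 10, -9  ⇒  Σ = 12
Area = |Σ|/2 = 6.
Net area = 599 − 6 = 593.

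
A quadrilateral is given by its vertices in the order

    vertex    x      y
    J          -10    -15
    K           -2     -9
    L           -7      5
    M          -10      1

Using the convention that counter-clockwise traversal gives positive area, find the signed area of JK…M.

Apply the shoelace formula: 2A = Σ (x_i·y_{i+1} − x_{i+1}·y_i), indices taken mod 4.
Σ = (60) + (-73) + (43) + (160) = 190
Signed area = Σ/2 = 95 (positive ⇒ counter-clockwise traversal).

95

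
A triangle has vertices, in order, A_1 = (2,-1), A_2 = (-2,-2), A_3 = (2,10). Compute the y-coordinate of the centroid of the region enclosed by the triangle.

Apply the shoelace (surveyor's) formula. First the cross-terms c_i = x_i·y_{i+1} − x_{i+1}·y_i:
  -6, -16, -22  ⇒  2A = -44, A = -22.
Then Σ (y_i + y_{i+1})·c_i = -308, so ȳ = -308 / (6·(-22)) = 7/3.

7/3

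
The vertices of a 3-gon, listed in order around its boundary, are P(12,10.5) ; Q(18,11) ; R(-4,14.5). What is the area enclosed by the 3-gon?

16

Apply the shoelace (surveyor's) formula: 2A = Σ (x_i·y_{i+1} − x_{i+1}·y_i), indices taken mod 3.
Σ = (-57) + (305) + (-216) = 32
Area = |Σ|/2 = 16.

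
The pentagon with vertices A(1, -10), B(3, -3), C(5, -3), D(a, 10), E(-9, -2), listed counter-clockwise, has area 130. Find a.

-5

Write out the shoelace sum; only the two edges meeting at D involve a:
2·Area = [(5·10 − a·(-3)) + (a·(-2) − (-9)·10)] + 125
       = 1·a + 265 = 260
⇒ a = -5.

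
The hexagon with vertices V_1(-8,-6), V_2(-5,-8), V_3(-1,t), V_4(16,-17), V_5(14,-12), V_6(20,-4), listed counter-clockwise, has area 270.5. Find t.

Write out the shoelace sum; only the two edges meeting at V_3 involve t:
2·Area = [((-5)·t − (-1)·(-8)) + ((-1)·(-17) − 16·t)] + 112
       = -21·t + 121 = 541
⇒ t = -20.

-20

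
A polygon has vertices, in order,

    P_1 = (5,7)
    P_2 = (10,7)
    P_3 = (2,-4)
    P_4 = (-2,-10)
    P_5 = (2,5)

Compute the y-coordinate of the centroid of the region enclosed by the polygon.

221/177

Apply the shoelace (surveyor's) formula. First the cross-terms c_i = x_i·y_{i+1} − x_{i+1}·y_i:
  -35, -54, -28, 10, -11  ⇒  2A = -118, A = -59.
Then Σ (y_i + y_{i+1})·c_i = -442, so ȳ = -442 / (6·(-59)) = 221/177.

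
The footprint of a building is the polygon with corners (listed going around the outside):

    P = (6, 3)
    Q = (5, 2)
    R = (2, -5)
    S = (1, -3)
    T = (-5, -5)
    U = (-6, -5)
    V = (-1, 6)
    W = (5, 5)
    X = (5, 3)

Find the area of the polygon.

73.5

Apply the shoelace formula: 2A = Σ (x_i·y_{i+1} − x_{i+1}·y_i), indices taken mod 9.
P→Q: (6)(2) − (5)(3) = -3
Q→R: (5)(-5) − (2)(2) = -29
R→S: (2)(-3) − (1)(-5) = -1
S→T: (1)(-5) − (-5)(-3) = -20
T→U: (-5)(-5) − (-6)(-5) = -5
U→V: (-6)(6) − (-1)(-5) = -41
V→W: (-1)(5) − (5)(6) = -35
W→X: (5)(3) − (5)(5) = -10
X→P: (5)(3) − (6)(3) = -3
Σ = -147
Area = |Σ|/2 = 73.5.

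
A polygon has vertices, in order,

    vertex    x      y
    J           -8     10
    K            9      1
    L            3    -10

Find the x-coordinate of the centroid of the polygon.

4/3

Apply the shoelace formula. First the cross-terms c_i = x_i·y_{i+1} − x_{i+1}·y_i:
  -98, -93, -50  ⇒  2A = -241, A = -120.5.
Then Σ (x_i + x_{i+1})·c_i = -964, so x̄ = -964 / (6·(-120.5)) = 4/3.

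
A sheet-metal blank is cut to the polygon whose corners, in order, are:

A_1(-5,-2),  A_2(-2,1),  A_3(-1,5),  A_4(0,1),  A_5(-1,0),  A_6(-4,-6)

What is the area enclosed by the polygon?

17

Apply Gauss's area formula: 2A = Σ (x_i·y_{i+1} − x_{i+1}·y_i), indices taken mod 6.
A_1→A_2: (-5)(1) − (-2)(-2) = -9
A_2→A_3: (-2)(5) − (-1)(1) = -9
A_3→A_4: (-1)(1) − (0)(5) = -1
A_4→A_5: (0)(0) − (-1)(1) = 1
A_5→A_6: (-1)(-6) − (-4)(0) = 6
A_6→A_1: (-4)(-2) − (-5)(-6) = -22
Σ = -34
Area = |Σ|/2 = 17.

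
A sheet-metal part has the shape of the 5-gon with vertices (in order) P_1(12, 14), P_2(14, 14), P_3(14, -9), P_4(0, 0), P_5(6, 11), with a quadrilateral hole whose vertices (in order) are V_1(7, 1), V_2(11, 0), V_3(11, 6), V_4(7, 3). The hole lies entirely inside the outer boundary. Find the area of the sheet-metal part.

Outer boundary:
Apply Gauss's area formula: 2A = Σ (x_i·y_{i+1} − x_{i+1}·y_i), indices taken mod 5.
Cross-terms: -28, -322, 0, 0, -48  ⇒  Σ = -398
Area = |Σ|/2 = 199.
Hole:
Cross-terms: -11, 66, -9, -14  ⇒  Σ = 32
Area = |Σ|/2 = 16.
Net area = 199 − 16 = 183.

183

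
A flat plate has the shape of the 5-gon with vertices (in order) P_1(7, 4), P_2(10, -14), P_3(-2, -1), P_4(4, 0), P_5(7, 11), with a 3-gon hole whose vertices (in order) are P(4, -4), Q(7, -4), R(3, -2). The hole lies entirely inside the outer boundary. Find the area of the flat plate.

85.5

Outer boundary:
Apply the surveyor's formula: 2A = Σ (x_i·y_{i+1} − x_{i+1}·y_i), indices taken mod 5.
P_1→P_2: (7)(-14) − (10)(4) = -138
P_2→P_3: (10)(-1) − (-2)(-14) = -38
P_3→P_4: (-2)(0) − (4)(-1) = 4
P_4→P_5: (4)(11) − (7)(0) = 44
P_5→P_1: (7)(4) − (7)(11) = -49
Σ = -177
Area = |Σ|/2 = 88.5.
Hole:
Apply the shoelace (surveyor's) formula: 2A = Σ (x_i·y_{i+1} − x_{i+1}·y_i), indices taken mod 3.
Cross-terms: 12, -2, -4  ⇒  Σ = 6
Area = |Σ|/2 = 3.
Net area = 88.5 − 3 = 85.5.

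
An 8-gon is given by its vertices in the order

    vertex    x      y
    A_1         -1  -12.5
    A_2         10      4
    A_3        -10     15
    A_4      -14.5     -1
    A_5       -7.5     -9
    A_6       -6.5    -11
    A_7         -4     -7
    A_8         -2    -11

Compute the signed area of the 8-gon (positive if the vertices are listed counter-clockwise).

Apply Gauss's area formula: 2A = Σ (x_i·y_{i+1} − x_{i+1}·y_i), indices taken mod 8.
Σ = (121) + (190) + (227.5) + (123) + (24) + (1.5) + (30) + (14) = 731
Signed area = Σ/2 = 365.5 (positive ⇒ counter-clockwise traversal).

365.5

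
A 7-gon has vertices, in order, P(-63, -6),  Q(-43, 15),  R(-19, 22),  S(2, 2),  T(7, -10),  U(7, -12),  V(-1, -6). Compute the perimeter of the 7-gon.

|PQ| = √((20)² + (21)²) = √841 = 29
|QR| = √((24)² + (7)²) = √625 = 25
|RS| = √((21)² + (-20)²) = √841 = 29
|ST| = √((5)² + (-12)²) = √169 = 13
|TU| = √((0)² + (-2)²) = √4 = 2
|UV| = √((-8)² + (6)²) = √100 = 10
|VP| = √((-62)² + (0)²) = √3844 = 62
Perimeter = 29 + 25 + 29 + 13 + 2 + 10 + 62 = 170.

170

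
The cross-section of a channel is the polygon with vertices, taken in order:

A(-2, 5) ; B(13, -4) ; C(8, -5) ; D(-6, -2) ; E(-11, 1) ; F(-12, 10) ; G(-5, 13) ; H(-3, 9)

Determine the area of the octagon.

Apply the shoelace formula: 2A = Σ (x_i·y_{i+1} − x_{i+1}·y_i), indices taken mod 8.
Cross-terms: -57, -33, -46, -28, -98, -106, -6, 3  ⇒  Σ = -371
Area = |Σ|/2 = 185.5.

185.5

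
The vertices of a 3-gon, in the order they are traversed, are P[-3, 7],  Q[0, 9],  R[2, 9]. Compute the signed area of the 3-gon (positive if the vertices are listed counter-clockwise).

Apply the shoelace (surveyor's) formula: 2A = Σ (x_i·y_{i+1} − x_{i+1}·y_i), indices taken mod 3.
Cross-terms: -27, -18, 41  ⇒  Σ = -4
Signed area = Σ/2 = -2 (negative ⇒ clockwise traversal).

-2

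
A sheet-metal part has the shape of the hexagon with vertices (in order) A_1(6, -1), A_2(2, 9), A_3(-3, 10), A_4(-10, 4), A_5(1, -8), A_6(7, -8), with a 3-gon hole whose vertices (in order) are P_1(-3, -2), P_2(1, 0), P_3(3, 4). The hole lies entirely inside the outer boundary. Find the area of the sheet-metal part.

172

Outer boundary:
Cross-terms: 56, 47, 88, 76, 48, 41  ⇒  Σ = 356
Area = |Σ|/2 = 178.
Hole:
Σ = (2) + (4) + (6) = 12
Area = |Σ|/2 = 6.
Net area = 178 − 6 = 172.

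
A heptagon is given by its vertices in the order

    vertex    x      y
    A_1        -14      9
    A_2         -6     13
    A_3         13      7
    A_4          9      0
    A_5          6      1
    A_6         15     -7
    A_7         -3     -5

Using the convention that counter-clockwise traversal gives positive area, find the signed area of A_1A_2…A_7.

-321.5

Cross-terms: -128, -211, -63, 9, -57, -96, -97  ⇒  Σ = -643
Signed area = Σ/2 = -321.5 (negative ⇒ clockwise traversal).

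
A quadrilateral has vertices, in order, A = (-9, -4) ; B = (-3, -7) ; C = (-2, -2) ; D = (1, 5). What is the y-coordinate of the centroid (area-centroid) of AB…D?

Apply Gauss's area formula. First the cross-terms c_i = x_i·y_{i+1} − x_{i+1}·y_i:
  51, -8, -8, 41  ⇒  2A = 76, A = 38.
Then Σ (y_i + y_{i+1})·c_i = -472, so ȳ = -472 / (6·38) = -118/57.

-118/57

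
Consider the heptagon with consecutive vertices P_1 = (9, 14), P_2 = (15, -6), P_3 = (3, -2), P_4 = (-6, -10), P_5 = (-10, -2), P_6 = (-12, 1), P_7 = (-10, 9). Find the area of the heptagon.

Apply Gauss's area formula: 2A = Σ (x_i·y_{i+1} − x_{i+1}·y_i), indices taken mod 7.
P_1→P_2: (9)(-6) − (15)(14) = -264
P_2→P_3: (15)(-2) − (3)(-6) = -12
P_3→P_4: (3)(-10) − (-6)(-2) = -42
P_4→P_5: (-6)(-2) − (-10)(-10) = -88
P_5→P_6: (-10)(1) − (-12)(-2) = -34
P_6→P_7: (-12)(9) − (-10)(1) = -98
P_7→P_1: (-10)(14) − (9)(9) = -221
Σ = -759
Area = |Σ|/2 = 379.5.

379.5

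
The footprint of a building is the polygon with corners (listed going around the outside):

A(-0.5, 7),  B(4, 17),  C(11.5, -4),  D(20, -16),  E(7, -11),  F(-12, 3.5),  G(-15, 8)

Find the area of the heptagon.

Cross-terms: -36.5, -211.5, -104, -108, -107.5, -43.5, -101  ⇒  Σ = -712
Area = |Σ|/2 = 356.

356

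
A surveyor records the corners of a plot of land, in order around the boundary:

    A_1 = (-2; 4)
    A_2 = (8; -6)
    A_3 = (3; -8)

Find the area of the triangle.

35

Apply the shoelace (surveyor's) formula: 2A = Σ (x_i·y_{i+1} − x_{i+1}·y_i), indices taken mod 3.
Σ = (-20) + (-46) + (-4) = -70
Area = |Σ|/2 = 35.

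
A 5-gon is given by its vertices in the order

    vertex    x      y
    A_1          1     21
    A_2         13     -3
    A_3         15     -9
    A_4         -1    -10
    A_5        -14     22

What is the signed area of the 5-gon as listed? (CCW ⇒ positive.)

Apply the surveyor's formula: 2A = Σ (x_i·y_{i+1} − x_{i+1}·y_i), indices taken mod 5.
Σ = (-276) + (-72) + (-159) + (-162) + (-316) = -985
Signed area = Σ/2 = -492.5 (negative ⇒ clockwise traversal).

-492.5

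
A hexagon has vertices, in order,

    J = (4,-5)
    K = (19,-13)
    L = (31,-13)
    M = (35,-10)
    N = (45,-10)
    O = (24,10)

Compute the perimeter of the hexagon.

98

|JK| = √((15)² + (-8)²) = √289 = 17
|KL| = √((12)² + (0)²) = √144 = 12
|LM| = √((4)² + (3)²) = √25 = 5
|MN| = √((10)² + (0)²) = √100 = 10
|NO| = √((-21)² + (20)²) = √841 = 29
|OJ| = √((-20)² + (-15)²) = √625 = 25
Perimeter = 17 + 12 + 5 + 10 + 29 + 25 = 98.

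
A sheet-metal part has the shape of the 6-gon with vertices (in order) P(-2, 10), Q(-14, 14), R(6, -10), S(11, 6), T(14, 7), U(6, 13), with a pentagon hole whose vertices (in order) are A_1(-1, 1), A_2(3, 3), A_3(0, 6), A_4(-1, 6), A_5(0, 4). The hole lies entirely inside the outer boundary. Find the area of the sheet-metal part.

Outer boundary:
Apply the surveyor's formula: 2A = Σ (x_i·y_{i+1} − x_{i+1}·y_i), indices taken mod 6.
P→Q: (-2)(14) − (-14)(10) = 112
Q→R: (-14)(-10) − (6)(14) = 56
R→S: (6)(6) − (11)(-10) = 146
S→T: (11)(7) − (14)(6) = -7
T→U: (14)(13) − (6)(7) = 140
U→P: (6)(10) − (-2)(13) = 86
Σ = 533
Area = |Σ|/2 = 266.5.
Hole:
Apply the shoelace (surveyor's) formula: 2A = Σ (x_i·y_{i+1} − x_{i+1}·y_i), indices taken mod 5.
Cross-terms: -6, 18, 6, -4, 4  ⇒  Σ = 18
Area = |Σ|/2 = 9.
Net area = 266.5 − 9 = 257.5.

257.5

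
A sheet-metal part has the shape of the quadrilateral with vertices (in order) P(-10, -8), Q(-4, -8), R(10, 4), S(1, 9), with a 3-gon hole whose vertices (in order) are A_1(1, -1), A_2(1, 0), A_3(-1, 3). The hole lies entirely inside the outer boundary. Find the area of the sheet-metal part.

Outer boundary:
Apply Gauss's area formula: 2A = Σ (x_i·y_{i+1} − x_{i+1}·y_i), indices taken mod 4.
Σ = (48) + (64) + (86) + (82) = 280
Area = |Σ|/2 = 140.
Hole:
Apply Gauss's area formula: 2A = Σ (x_i·y_{i+1} − x_{i+1}·y_i), indices taken mod 3.
Σ = (1) + (3) + (-2) = 2
Area = |Σ|/2 = 1.
Net area = 140 − 1 = 139.

139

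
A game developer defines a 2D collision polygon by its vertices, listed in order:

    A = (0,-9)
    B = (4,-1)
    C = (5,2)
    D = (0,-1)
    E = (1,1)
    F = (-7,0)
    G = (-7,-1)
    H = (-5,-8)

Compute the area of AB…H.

A→B: (0)(-1) − (4)(-9) = 36
B→C: (4)(2) − (5)(-1) = 13
C→D: (5)(-1) − (0)(2) = -5
D→E: (0)(1) − (1)(-1) = 1
E→F: (1)(0) − (-7)(1) = 7
F→G: (-7)(-1) − (-7)(0) = 7
G→H: (-7)(-8) − (-5)(-1) = 51
H→A: (-5)(-9) − (0)(-8) = 45
Σ = 155
Area = |Σ|/2 = 77.5.

77.5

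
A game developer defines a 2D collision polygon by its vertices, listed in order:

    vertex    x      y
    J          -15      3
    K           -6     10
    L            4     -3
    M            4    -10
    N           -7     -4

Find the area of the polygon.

Σ = (-132) + (-22) + (-28) + (-86) + (-81) = -349
Area = |Σ|/2 = 174.5.

174.5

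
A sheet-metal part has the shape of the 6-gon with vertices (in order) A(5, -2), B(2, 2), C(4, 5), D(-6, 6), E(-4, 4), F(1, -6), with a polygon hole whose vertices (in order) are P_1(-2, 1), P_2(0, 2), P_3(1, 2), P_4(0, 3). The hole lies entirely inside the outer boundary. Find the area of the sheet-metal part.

57.5

Outer boundary:
Apply the shoelace formula: 2A = Σ (x_i·y_{i+1} − x_{i+1}·y_i), indices taken mod 6.
Σ = (14) + (2) + (54) + (0) + (20) + (28) = 118
Area = |Σ|/2 = 59.
Hole:
Apply Gauss's area formula: 2A = Σ (x_i·y_{i+1} − x_{i+1}·y_i), indices taken mod 4.
Σ = (-4) + (-2) + (3) + (6) = 3
Area = |Σ|/2 = 1.5.
Net area = 59 − 1.5 = 57.5.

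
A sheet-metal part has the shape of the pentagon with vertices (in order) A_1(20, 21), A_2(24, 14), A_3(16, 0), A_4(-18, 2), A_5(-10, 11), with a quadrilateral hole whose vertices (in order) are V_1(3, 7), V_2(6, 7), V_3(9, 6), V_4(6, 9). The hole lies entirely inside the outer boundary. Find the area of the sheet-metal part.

506

Outer boundary:
Apply the shoelace formula: 2A = Σ (x_i·y_{i+1} − x_{i+1}·y_i), indices taken mod 5.
Cross-terms: -224, -224, 32, -178, -430  ⇒  Σ = -1024
Area = |Σ|/2 = 512.
Hole:
Σ = (-21) + (-27) + (45) + (15) = 12
Area = |Σ|/2 = 6.
Net area = 512 − 6 = 506.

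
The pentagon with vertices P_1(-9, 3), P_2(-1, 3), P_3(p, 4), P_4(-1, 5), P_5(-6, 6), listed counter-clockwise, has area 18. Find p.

Write out the shoelace sum; only the two edges meeting at P_3 involve p:
2·Area = [((-1)·4 − p·3) + (p·5 − (-1)·4)] + 36
       = 2·p + 36 = 36
⇒ p = 0.

0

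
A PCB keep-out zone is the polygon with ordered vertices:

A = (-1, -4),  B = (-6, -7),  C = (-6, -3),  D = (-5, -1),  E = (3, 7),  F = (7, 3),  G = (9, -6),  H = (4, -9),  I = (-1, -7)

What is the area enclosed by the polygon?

144

Apply the surveyor's formula: 2A = Σ (x_i·y_{i+1} − x_{i+1}·y_i), indices taken mod 9.
Σ = (-17) + (-24) + (-9) + (-32) + (-40) + (-69) + (-57) + (-37) + (-3) = -288
Area = |Σ|/2 = 144.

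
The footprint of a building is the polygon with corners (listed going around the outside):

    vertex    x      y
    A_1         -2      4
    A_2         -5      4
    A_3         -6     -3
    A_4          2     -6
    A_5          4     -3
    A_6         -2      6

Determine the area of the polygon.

66.5

Apply Gauss's area formula: 2A = Σ (x_i·y_{i+1} − x_{i+1}·y_i), indices taken mod 6.
Σ = (12) + (39) + (42) + (18) + (18) + (4) = 133
Area = |Σ|/2 = 66.5.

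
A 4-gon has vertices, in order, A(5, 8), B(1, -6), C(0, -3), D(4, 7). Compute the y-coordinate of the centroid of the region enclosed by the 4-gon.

Apply the shoelace (surveyor's) formula. First the cross-terms c_i = x_i·y_{i+1} − x_{i+1}·y_i:
  -38, -3, 12, -3  ⇒  2A = -32, A = -16.
Then Σ (y_i + y_{i+1})·c_i = -46, so ȳ = -46 / (6·(-16)) = 23/48.

23/48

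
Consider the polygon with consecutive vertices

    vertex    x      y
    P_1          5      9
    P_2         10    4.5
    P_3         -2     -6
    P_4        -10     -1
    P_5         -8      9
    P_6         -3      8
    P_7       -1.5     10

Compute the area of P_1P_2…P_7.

196.5

Apply Gauss's area formula: 2A = Σ (x_i·y_{i+1} − x_{i+1}·y_i), indices taken mod 7.
Σ = (-67.5) + (-51) + (-58) + (-98) + (-37) + (-18) + (-63.5) = -393
Area = |Σ|/2 = 196.5.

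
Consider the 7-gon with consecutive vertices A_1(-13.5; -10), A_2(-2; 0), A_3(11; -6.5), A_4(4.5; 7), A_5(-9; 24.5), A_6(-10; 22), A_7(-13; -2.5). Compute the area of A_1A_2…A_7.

363.375

Apply the shoelace formula: 2A = Σ (x_i·y_{i+1} − x_{i+1}·y_i), indices taken mod 7.
A_1→A_2: (-13.5)(0) − (-2)(-10) = -20
A_2→A_3: (-2)(-6.5) − (11)(0) = 13
A_3→A_4: (11)(7) − (4.5)(-6.5) = 106.25
A_4→A_5: (4.5)(24.5) − (-9)(7) = 173.25
A_5→A_6: (-9)(22) − (-10)(24.5) = 47
A_6→A_7: (-10)(-2.5) − (-13)(22) = 311
A_7→A_1: (-13)(-10) − (-13.5)(-2.5) = 96.25
Σ = 726.75
Area = |Σ|/2 = 363.375.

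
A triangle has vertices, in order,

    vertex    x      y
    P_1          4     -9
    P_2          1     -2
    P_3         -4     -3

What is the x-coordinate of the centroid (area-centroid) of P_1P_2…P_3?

1/3

Apply the surveyor's formula. First the cross-terms c_i = x_i·y_{i+1} − x_{i+1}·y_i:
  1, -11, 48  ⇒  2A = 38, A = 19.
Then Σ (x_i + x_{i+1})·c_i = 38, so x̄ = 38 / (6·19) = 1/3.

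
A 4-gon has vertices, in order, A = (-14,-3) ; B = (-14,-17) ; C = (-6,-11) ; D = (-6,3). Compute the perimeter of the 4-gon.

|AB| = √((0)² + (-14)²) = √196 = 14
|BC| = √((8)² + (6)²) = √100 = 10
|CD| = √((0)² + (14)²) = √196 = 14
|DA| = √((-8)² + (-6)²) = √100 = 10
Perimeter = 14 + 10 + 14 + 10 = 48.

48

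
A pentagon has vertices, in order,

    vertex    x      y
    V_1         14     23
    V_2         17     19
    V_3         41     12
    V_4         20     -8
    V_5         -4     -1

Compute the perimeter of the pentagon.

|V_1V_2| = √((3)² + (-4)²) = √25 = 5
|V_2V_3| = √((24)² + (-7)²) = √625 = 25
|V_3V_4| = √((-21)² + (-20)²) = √841 = 29
|V_4V_5| = √((-24)² + (7)²) = √625 = 25
|V_5V_1| = √((18)² + (24)²) = √900 = 30
Perimeter = 5 + 25 + 29 + 25 + 30 = 114.

114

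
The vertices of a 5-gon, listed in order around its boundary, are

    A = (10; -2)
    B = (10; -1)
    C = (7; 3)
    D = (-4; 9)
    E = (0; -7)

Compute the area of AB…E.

110

Cross-terms: 10, 37, 75, 28, 70  ⇒  Σ = 220
Area = |Σ|/2 = 110.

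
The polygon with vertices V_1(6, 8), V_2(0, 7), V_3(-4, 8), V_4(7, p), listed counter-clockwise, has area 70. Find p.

The doubled signed area Σ (x_i y_{i+1} − x_{i+1} y_i) is linear in p.
With p=0 it equals 70; the coefficient of p is -10 (from the two edges through V_4).
So -10·p + 70 = 2·70 = 140 ⇒ p = -7.

-7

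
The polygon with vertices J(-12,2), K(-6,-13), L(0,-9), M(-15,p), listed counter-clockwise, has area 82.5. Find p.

Write out the shoelace sum; only the two edges meeting at M involve p:
2·Area = [(0·p − (-15)·(-9)) + ((-15)·2 − (-12)·p)] + 222
       = 12·p + 57 = 165
⇒ p = 9.

9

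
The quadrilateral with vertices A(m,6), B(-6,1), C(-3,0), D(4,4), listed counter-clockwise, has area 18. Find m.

The doubled signed area Σ (x_i y_{i+1} − x_{i+1} y_i) is linear in m.
With m=0 it equals 51; the coefficient of m is -3 (from the two edges through A).
So -3·m + 51 = 2·18 = 36 ⇒ m = 5.

5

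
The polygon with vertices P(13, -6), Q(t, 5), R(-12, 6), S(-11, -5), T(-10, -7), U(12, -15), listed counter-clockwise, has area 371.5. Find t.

Write out the shoelace sum; only the two edges meeting at Q involve t:
2·Area = [(13·5 − t·(-6)) + (t·6 − (-12)·5)] + 510
       = 12·t + 635 = 743
⇒ t = 9.

9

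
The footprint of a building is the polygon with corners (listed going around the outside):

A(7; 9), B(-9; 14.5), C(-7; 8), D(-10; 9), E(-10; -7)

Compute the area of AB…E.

174

Σ = (182.5) + (29.5) + (17) + (160) + (-41) = 348
Area = |Σ|/2 = 174.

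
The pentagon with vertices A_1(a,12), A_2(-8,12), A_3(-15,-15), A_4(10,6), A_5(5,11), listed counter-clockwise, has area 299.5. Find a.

The doubled signed area Σ (x_i y_{i+1} − x_{i+1} y_i) is linear in a.
With a=0 it equals 596; the coefficient of a is 1 (from the two edges through A_1).
So 1·a + 596 = 2·299.5 = 599 ⇒ a = 3.

3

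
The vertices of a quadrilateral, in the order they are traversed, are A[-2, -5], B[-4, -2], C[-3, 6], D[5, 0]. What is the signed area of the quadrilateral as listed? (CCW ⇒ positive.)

-50.5

Cross-terms: -16, -30, -30, -25  ⇒  Σ = -101
Signed area = Σ/2 = -50.5 (negative ⇒ clockwise traversal).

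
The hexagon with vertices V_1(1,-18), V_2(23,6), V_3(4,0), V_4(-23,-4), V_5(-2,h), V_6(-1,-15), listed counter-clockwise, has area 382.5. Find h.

-15

The doubled signed area Σ (x_i y_{i+1} − x_{i+1} y_i) is linear in h.
With h=0 it equals 435; the coefficient of h is -22 (from the two edges through V_5).
So -22·h + 435 = 2·382.5 = 765 ⇒ h = -15.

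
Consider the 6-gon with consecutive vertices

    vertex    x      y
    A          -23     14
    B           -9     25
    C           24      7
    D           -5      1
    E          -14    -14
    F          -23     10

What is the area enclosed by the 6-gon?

Cross-terms: -449, -663, 59, 84, -462, -92  ⇒  Σ = -1523
Area = |Σ|/2 = 761.5.

761.5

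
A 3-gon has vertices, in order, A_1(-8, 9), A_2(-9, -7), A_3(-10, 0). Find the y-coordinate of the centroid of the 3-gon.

Apply the shoelace formula. First the cross-terms c_i = x_i·y_{i+1} − x_{i+1}·y_i:
  137, -70, -90  ⇒  2A = -23, A = -11.5.
Then Σ (y_i + y_{i+1})·c_i = -46, so ȳ = -46 / (6·(-11.5)) = 2/3.

2/3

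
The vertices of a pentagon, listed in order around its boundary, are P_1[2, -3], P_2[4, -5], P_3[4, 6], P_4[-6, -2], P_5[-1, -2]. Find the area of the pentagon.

45.5

P_1→P_2: (2)(-5) − (4)(-3) = 2
P_2→P_3: (4)(6) − (4)(-5) = 44
P_3→P_4: (4)(-2) − (-6)(6) = 28
P_4→P_5: (-6)(-2) − (-1)(-2) = 10
P_5→P_1: (-1)(-3) − (2)(-2) = 7
Σ = 91
Area = |Σ|/2 = 45.5.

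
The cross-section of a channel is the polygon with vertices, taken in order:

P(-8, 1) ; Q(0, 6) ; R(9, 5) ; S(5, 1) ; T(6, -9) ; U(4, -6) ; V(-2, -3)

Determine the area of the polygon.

109.5

Apply the surveyor's formula: 2A = Σ (x_i·y_{i+1} − x_{i+1}·y_i), indices taken mod 7.
P→Q: (-8)(6) − (0)(1) = -48
Q→R: (0)(5) − (9)(6) = -54
R→S: (9)(1) − (5)(5) = -16
S→T: (5)(-9) − (6)(1) = -51
T→U: (6)(-6) − (4)(-9) = 0
U→V: (4)(-3) − (-2)(-6) = -24
V→P: (-2)(1) − (-8)(-3) = -26
Σ = -219
Area = |Σ|/2 = 109.5.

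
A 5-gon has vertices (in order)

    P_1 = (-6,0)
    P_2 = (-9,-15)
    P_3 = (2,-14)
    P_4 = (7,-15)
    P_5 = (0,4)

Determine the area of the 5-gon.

183

Apply Gauss's area formula: 2A = Σ (x_i·y_{i+1} − x_{i+1}·y_i), indices taken mod 5.
Cross-terms: 90, 156, 68, 28, 24  ⇒  Σ = 366
Area = |Σ|/2 = 183.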